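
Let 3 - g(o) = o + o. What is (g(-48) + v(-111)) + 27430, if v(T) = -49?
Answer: 27480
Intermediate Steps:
g(o) = 3 - 2*o (g(o) = 3 - (o + o) = 3 - 2*o)
(g(-48) + v(-111)) + 27430 = ((3 - 2*(-48)) - 49) + 27430 = ((3 + 96) - 49) + 27430 = (99 - 49) + 27430 = 50 + 27430 = 27480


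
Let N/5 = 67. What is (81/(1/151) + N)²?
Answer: 157904356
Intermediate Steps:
N = 335 (N = 5*67 = 335)
(81/(1/151) + N)² = (81/(1/151) + 335)² = (81*151 + 335)² = (12231 + 335)² = 12566² = 157904356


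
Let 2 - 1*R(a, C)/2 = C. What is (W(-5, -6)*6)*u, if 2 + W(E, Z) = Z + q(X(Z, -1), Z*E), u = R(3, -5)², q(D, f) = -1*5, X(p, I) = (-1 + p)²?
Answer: -15288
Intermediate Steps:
R(a, C) = 4 - 2*C
q(D, f) = -5
u = 196 (u = (4 - 2*(-5))² = (4 + 10)² = 14² = 196)
W(E, Z) = -7 + Z (W(E, Z) = -2 + (Z - 5) = -2 + (-5 + Z) = -7 + Z)
(W(-5, -6)*6)*u = ((-7 - 6)*6)*196 = -13*6*196 = -78*196 = -15288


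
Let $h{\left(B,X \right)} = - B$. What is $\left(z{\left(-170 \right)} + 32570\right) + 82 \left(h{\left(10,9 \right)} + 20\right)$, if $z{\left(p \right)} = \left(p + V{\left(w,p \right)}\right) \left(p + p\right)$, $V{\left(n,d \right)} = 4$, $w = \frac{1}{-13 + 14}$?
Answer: $89830$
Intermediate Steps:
$w = 1$ ($w = 1^{-1} = 1$)
$z{\left(p \right)} = 2 p \left(4 + p\right)$ ($z{\left(p \right)} = \left(p + 4\right) \left(p + p\right) = \left(4 + p\right) 2 p = 2 p \left(4 + p\right)$)
$\left(z{\left(-170 \right)} + 32570\right) + 82 \left(h{\left(10,9 \right)} + 20\right) = \left(2 \left(-170\right) \left(4 - 170\right) + 32570\right) + 82 \left(\left(-1\right) 10 + 20\right) = \left(2 \left(-170\right) \left(-166\right) + 32570\right) + 82 \left(-10 + 20\right) = \left(56440 + 32570\right) + 82 \cdot 10 = 89010 + 820 = 89830$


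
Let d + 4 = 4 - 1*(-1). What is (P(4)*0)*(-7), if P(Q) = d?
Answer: 0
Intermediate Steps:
d = 1 (d = -4 + (4 - 1*(-1)) = -4 + (4 + 1) = -4 + 5 = 1)
P(Q) = 1
(P(4)*0)*(-7) = (1*0)*(-7) = 0*(-7) = 0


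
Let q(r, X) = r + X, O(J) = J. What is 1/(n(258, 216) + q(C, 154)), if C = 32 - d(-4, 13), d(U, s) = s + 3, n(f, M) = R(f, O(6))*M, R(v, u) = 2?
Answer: 1/602 ≈ 0.0016611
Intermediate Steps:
n(f, M) = 2*M
d(U, s) = 3 + s
C = 16 (C = 32 - (3 + 13) = 32 - 1*16 = 32 - 16 = 16)
q(r, X) = X + r
1/(n(258, 216) + q(C, 154)) = 1/(2*216 + (154 + 16)) = 1/(432 + 170) = 1/602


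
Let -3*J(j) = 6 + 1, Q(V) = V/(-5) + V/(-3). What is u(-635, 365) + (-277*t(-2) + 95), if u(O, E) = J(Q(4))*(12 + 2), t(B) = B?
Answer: 1849/3 ≈ 616.33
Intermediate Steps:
Q(V) = -8*V/15 (Q(V) = V*(-⅕) + V*(-⅓) = -V/5 - V/3 = -8*V/15)
J(j) = -7/3 (J(j) = -(6 + 1)/3 = -⅓*7 = -7/3)
u(O, E) = -98/3 (u(O, E) = -7*(12 + 2)/3 = -7/3*14 = -98/3)
u(-635, 365) + (-277*t(-2) + 95) = -98/3 + (-277*(-2) + 95) = -98/3 + (554 + 95) = -98/3 + 649 = 1849/3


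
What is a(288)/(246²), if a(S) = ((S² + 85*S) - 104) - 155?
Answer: 107165/60516 ≈ 1.7709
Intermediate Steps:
a(S) = -259 + S² + 85*S (a(S) = (-104 + S² + 85*S) - 155 = -259 + S² + 85*S)
a(288)/(246²) = (-259 + 288² + 85*288)/(246²) = (-259 + 82944 + 24480)/60516 = 107165*(1/60516) = 107165/60516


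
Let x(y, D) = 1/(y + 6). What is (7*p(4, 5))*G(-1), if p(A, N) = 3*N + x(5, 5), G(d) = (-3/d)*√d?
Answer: 3486*I/11 ≈ 316.91*I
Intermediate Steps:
x(y, D) = 1/(6 + y)
G(d) = -3/√d
p(A, N) = 1/11 + 3*N (p(A, N) = 3*N + 1/(6 + 5) = 3*N + 1/11 = 1/11 + 3*N)
(7*p(4, 5))*G(-1) = (7*(1/11 + 3*5))*(-(-3)*I) = (7*(1/11 + 15))*(-(-3)*I) = (7*(166/11))*(3*I) = 1162*(3*I)/11 = 3486*I/11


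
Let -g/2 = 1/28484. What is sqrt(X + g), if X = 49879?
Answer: sqrt(10117185203514)/14242 ≈ 223.34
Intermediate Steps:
g = -1/14242 (g = -2/28484 = -2*1/28484 = -1/14242 ≈ -7.0215e-5)
sqrt(X + g) = sqrt(49879 - 1/14242) = sqrt(710376717/14242) = sqrt(10117185203514)/14242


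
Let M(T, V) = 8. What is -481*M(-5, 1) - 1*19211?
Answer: -23059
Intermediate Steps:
-481*M(-5, 1) - 1*19211 = -481*8 - 1*19211 = -3848 - 19211 = -23059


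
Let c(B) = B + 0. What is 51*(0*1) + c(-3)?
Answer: -3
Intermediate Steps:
c(B) = B
51*(0*1) + c(-3) = 51*(0*1) - 3 = 51*0 - 3 = 0 - 3 = -3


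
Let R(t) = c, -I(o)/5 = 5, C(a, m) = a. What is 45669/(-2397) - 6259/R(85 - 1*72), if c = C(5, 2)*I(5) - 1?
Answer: 3082843/100674 ≈ 30.622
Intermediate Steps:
I(o) = -25 (I(o) = -5*5 = -25)
c = -126 (c = 5*(-25) - 1 = -125 - 1 = -126)
R(t) = -126
45669/(-2397) - 6259/R(85 - 1*72) = 45669/(-2397) - 6259/(-126) = 45669*(-1/2397) - 6259*(-1/126) = -15223/799 + 6259/126 = 3082843/100674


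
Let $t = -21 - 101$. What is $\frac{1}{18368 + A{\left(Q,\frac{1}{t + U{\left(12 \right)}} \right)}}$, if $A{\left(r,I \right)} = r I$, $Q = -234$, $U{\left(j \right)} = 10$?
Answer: $\frac{56}{1028725} \approx 5.4436 \cdot 10^{-5}$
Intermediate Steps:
$t = -122$ ($t = -21 - 101 = -122$)
$A{\left(r,I \right)} = I r$
$\frac{1}{18368 + A{\left(Q,\frac{1}{t + U{\left(12 \right)}} \right)}} = \frac{1}{18368 + \frac{1}{-122 + 10} \left(-234\right)} = \frac{1}{18368 + \frac{1}{-112} \left(-234\right)} = \frac{1}{18368 - - \frac{117}{56}} = \frac{1}{18368 + \frac{117}{56}} = \frac{1}{\frac{1028725}{56}} = \frac{56}{1028725}$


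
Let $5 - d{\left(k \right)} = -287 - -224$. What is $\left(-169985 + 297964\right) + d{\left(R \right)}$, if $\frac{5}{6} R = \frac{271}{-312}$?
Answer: $128047$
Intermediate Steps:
$R = - \frac{271}{260}$ ($R = \frac{6 \frac{271}{-312}}{5} = \frac{6 \cdot 271 \left(- \frac{1}{312}\right)}{5} = \frac{6}{5} \left(- \frac{271}{312}\right) = - \frac{271}{260} \approx -1.0423$)
$d{\left(k \right)} = 68$ ($d{\left(k \right)} = 5 - \left(-287 - -224\right) = 5 - \left(-287 + 224\right) = 5 - -63 = 5 + 63 = 68$)
$\left(-169985 + 297964\right) + d{\left(R \right)} = \left(-169985 + 297964\right) + 68 = 127979 + 68 = 128047$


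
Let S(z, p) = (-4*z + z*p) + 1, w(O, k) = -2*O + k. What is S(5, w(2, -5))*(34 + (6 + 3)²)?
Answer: -7360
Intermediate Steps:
w(O, k) = k - 2*O
S(z, p) = 1 - 4*z + p*z (S(z, p) = (-4*z + p*z) + 1 = 1 - 4*z + p*z)
S(5, w(2, -5))*(34 + (6 + 3)²) = (1 - 4*5 + (-5 - 2*2)*5)*(34 + (6 + 3)²) = (1 - 20 + (-5 - 4)*5)*(34 + 9²) = (1 - 20 - 9*5)*(34 + 81) = (1 - 20 - 45)*115 = -64*115 = -7360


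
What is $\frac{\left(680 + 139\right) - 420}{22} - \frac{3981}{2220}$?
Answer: $\frac{133033}{8140} \approx 16.343$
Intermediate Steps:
$\frac{\left(680 + 139\right) - 420}{22} - \frac{3981}{2220} = \left(819 - 420\right) \frac{1}{22} - \frac{1327}{740} = 399 \cdot \frac{1}{22} - \frac{1327}{740} = \frac{399}{22} - \frac{1327}{740} = \frac{133033}{8140}$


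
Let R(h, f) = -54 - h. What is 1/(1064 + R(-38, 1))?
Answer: 1/1048 ≈ 0.00095420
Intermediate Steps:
1/(1064 + R(-38, 1)) = 1/(1064 + (-54 - 1*(-38))) = 1/(1064 + (-54 + 38)) = 1/(1064 - 16) = 1/1048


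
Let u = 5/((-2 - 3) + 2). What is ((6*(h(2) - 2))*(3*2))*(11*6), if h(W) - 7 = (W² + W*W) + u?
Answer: 26928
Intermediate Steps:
u = -5/3 (u = 5/(-5 + 2) = 5/(-3) = 5*(-⅓) = -5/3 ≈ -1.6667)
h(W) = 16/3 + 2*W² (h(W) = 7 + ((W² + W*W) - 5/3) = 7 + ((W² + W²) - 5/3) = 7 + (2*W² - 5/3) = 7 + (-5/3 + 2*W²) = 16/3 + 2*W²)
((6*(h(2) - 2))*(3*2))*(11*6) = ((6*((16/3 + 2*2²) - 2))*(3*2))*(11*6) = ((6*((16/3 + 2*4) - 2))*6)*66 = ((6*((16/3 + 8) - 2))*6)*66 = ((6*(40/3 - 2))*6)*66 = ((6*(34/3))*6)*66 = (68*6)*66 = 408*66 = 26928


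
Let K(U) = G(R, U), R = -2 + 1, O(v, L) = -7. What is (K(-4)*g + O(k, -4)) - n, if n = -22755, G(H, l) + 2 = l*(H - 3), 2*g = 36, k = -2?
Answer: 23000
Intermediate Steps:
g = 18 (g = (½)*36 = 18)
R = -1
G(H, l) = -2 + l*(-3 + H) (G(H, l) = -2 + l*(H - 3) = -2 + l*(-3 + H))
K(U) = -2 - 4*U (K(U) = -2 - 3*U - U = -2 - 4*U)
(K(-4)*g + O(k, -4)) - n = ((-2 - 4*(-4))*18 - 7) - 1*(-22755) = ((-2 + 16)*18 - 7) + 22755 = (14*18 - 7) + 22755 = (252 - 7) + 22755 = 245 + 22755 = 23000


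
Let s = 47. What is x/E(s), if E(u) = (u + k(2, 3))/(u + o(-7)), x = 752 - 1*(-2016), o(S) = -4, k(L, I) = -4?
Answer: 2768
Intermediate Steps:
x = 2768 (x = 752 + 2016 = 2768)
E(u) = 1 (E(u) = (u - 4)/(u - 4) = (-4 + u)/(-4 + u) = 1)
x/E(s) = 2768/1 = 2768*1 = 2768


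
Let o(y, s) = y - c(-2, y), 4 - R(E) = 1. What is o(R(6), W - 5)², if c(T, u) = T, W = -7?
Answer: 25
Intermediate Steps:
R(E) = 3 (R(E) = 4 - 1*1 = 4 - 1 = 3)
o(y, s) = 2 + y (o(y, s) = y - 1*(-2) = y + 2 = 2 + y)
o(R(6), W - 5)² = (2 + 3)² = 5² = 25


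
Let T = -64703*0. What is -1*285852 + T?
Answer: -285852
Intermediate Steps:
T = 0
-1*285852 + T = -1*285852 + 0 = -285852 + 0 = -285852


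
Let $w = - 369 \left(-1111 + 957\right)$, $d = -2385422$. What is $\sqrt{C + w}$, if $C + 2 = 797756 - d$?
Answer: $\sqrt{3240002} \approx 1800.0$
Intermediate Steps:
$C = 3183176$ ($C = -2 + \left(797756 - -2385422\right) = -2 + \left(797756 + 2385422\right) = -2 + 3183178 = 3183176$)
$w = 56826$ ($w = \left(-369\right) \left(-154\right) = 56826$)
$\sqrt{C + w} = \sqrt{3183176 + 56826} = \sqrt{3240002}$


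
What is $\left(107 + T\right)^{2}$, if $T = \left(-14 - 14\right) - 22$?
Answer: $3249$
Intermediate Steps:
$T = -50$ ($T = -28 - 22 = -50$)
$\left(107 + T\right)^{2} = \left(107 - 50\right)^{2} = 57^{2} = 3249$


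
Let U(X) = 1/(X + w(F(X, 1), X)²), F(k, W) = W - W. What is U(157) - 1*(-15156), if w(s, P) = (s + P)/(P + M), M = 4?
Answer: 62052418297/4094246 ≈ 15156.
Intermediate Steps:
F(k, W) = 0
w(s, P) = (P + s)/(4 + P) (w(s, P) = (s + P)/(P + 4) = (P + s)/(4 + P))
U(X) = 1/(X + X²/(4 + X)²) (U(X) = 1/(X + ((X + 0)/(4 + X))²) = 1/(X + (X/(4 + X))²) = 1/(X + X²/(4 + X)²))
U(157) - 1*(-15156) = (4 + 157)²/(157*(157 + (4 + 157)²)) - 1*(-15156) = (1/157)*161²/(157 + 161²) + 15156 = (1/157)*25921/(157 + 25921) + 15156 = (1/157)*25921/26078 + 15156 = (1/157)*25921*(1/26078) + 15156 = 25921/4094246 + 15156 = 62052418297/4094246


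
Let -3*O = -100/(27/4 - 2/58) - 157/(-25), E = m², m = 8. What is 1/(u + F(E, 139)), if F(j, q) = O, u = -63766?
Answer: -19475/1241786951 ≈ -1.5683e-5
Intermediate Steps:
E = 64 (E = 8² = 64)
O = 55899/19475 (O = -(-100/(27/4 - 2/58) - 157/(-25))/3 = -(-100/(27*(¼) - 2*1/58) - 157*(-1/25))/3 = -(-100/(27/4 - 1/29) + 157/25)/3 = -(-100/779/116 + 157/25)/3 = -(-100*116/779 + 157/25)/3 = -(-11600/779 + 157/25)/3 = -⅓*(-167697/19475) = 55899/19475 ≈ 2.8703)
F(j, q) = 55899/19475
1/(u + F(E, 139)) = 1/(-63766 + 55899/19475) = 1/(-1241786951/19475) = -19475/1241786951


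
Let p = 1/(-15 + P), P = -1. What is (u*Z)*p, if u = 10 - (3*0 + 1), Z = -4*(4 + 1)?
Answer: 45/4 ≈ 11.250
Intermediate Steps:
p = -1/16 (p = 1/(-15 - 1) = 1/(-16) = -1/16 ≈ -0.062500)
Z = -20 (Z = -4*5 = -20)
u = 9 (u = 10 - (0 + 1) = 10 - 1*1 = 10 - 1 = 9)
(u*Z)*p = (9*(-20))*(-1/16) = -180*(-1/16) = 45/4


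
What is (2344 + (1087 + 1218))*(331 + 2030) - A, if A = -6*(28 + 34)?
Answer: 10976661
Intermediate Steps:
A = -372 (A = -6*62 = -372)
(2344 + (1087 + 1218))*(331 + 2030) - A = (2344 + (1087 + 1218))*(331 + 2030) - 1*(-372) = (2344 + 2305)*2361 + 372 = 4649*2361 + 372 = 10976289 + 372 = 10976661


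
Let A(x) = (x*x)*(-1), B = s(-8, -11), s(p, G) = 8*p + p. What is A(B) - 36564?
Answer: -41748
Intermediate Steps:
s(p, G) = 9*p
B = -72 (B = 9*(-8) = -72)
A(x) = -x**2 (A(x) = x**2*(-1) = -x**2)
A(B) - 36564 = -1*(-72)**2 - 36564 = -1*5184 - 36564 = -5184 - 36564 = -41748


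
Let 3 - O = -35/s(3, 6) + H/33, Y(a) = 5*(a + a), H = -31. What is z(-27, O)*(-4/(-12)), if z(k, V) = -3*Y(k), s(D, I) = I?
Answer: 270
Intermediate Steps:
Y(a) = 10*a (Y(a) = 5*(2*a) = 10*a)
O = 215/22 (O = 3 - (-35/6 - 31/33) = 3 - 1*(-149/22) = 3 + 149/22 = 215/22 ≈ 9.7727)
z(k, V) = -30*k
z(-27, O)*(-4/(-12)) = (-30*(-27))*(-4/(-12)) = 810*(-4*(-1/12)) = 810*(⅓) = 270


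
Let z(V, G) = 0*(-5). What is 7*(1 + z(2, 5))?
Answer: 7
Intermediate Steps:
z(V, G) = 0
7*(1 + z(2, 5)) = 7*(1 + 0) = 7*1 = 7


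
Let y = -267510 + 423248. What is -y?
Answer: -155738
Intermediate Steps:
y = 155738
-y = -1*155738 = -155738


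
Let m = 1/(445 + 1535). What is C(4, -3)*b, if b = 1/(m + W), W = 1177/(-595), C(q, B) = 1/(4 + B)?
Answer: -235620/465973 ≈ -0.50565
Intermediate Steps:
W = -1177/595 (W = 1177*(-1/595) = -1177/595 ≈ -1.9782)
m = 1/1980 ≈ 0.00050505
b = -235620/465973 (b = 1/(1/1980 - 1177/595) = 1/(-465973/235620) = -235620/465973 ≈ -0.50565)
C(4, -3)*b = -235620/465973/(4 - 3) = -235620/465973/1 = 1*(-235620/465973) = -235620/465973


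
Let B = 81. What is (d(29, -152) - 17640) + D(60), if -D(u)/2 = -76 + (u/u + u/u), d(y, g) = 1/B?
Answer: -1416851/81 ≈ -17492.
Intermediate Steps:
d(y, g) = 1/81
D(u) = 148 (D(u) = -2*(-76 + (u/u + u/u)) = -2*(-76 + (1 + 1)) = -2*(-76 + 2) = -2*(-74) = 148)
(d(29, -152) - 17640) + D(60) = (1/81 - 17640) + 148 = -1428839/81 + 148 = -1416851/81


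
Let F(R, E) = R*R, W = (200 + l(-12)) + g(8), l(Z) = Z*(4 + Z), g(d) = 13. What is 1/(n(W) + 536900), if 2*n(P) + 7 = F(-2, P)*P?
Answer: 2/1075029 ≈ 1.8604e-6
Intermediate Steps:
W = 309 (W = (200 - 12*(4 - 12)) + 13 = (200 - 12*(-8)) + 13 = (200 + 96) + 13 = 296 + 13 = 309)
F(R, E) = R²
n(P) = -7/2 + 2*P (n(P) = -7/2 + ((-2)²*P)/2 = -7/2 + (4*P)/2 = -7/2 + 2*P)
1/(n(W) + 536900) = 1/((-7/2 + 2*309) + 536900) = 1/((-7/2 + 618) + 536900) = 1/(1229/2 + 536900) = 1/(1075029/2) = 2/1075029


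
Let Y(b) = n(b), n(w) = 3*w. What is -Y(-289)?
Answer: 867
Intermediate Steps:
Y(b) = 3*b
-Y(-289) = -3*(-289) = -1*(-867) = 867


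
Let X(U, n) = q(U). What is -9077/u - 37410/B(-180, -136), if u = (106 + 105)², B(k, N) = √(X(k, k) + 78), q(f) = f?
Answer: -9077/44521 + 6235*I*√102/17 ≈ -0.20388 + 3704.1*I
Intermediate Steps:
X(U, n) = U
B(k, N) = √(78 + k) (B(k, N) = √(k + 78) = √(78 + k))
u = 44521 (u = 211² = 44521)
-9077/u - 37410/B(-180, -136) = -9077/44521 - 37410/√(78 - 180) = -9077*1/44521 - 37410*(-I*√102/102) = -9077/44521 - 37410*(-I*√102/102) = -9077/44521 - (-6235)*I*√102/17 = -9077/44521 + 6235*I*√102/17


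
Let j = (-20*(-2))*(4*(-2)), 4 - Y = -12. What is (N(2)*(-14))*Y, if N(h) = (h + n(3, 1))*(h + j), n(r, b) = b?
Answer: 213696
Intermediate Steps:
Y = 16 (Y = 4 - 1*(-12) = 4 + 12 = 16)
j = -320 (j = -4*(-10)*(-8) = 40*(-8) = -320)
N(h) = (1 + h)*(-320 + h) (N(h) = (h + 1)*(h - 320) = (1 + h)*(-320 + h))
(N(2)*(-14))*Y = ((-320 + 2² - 319*2)*(-14))*16 = ((-320 + 4 - 638)*(-14))*16 = -954*(-14)*16 = 13356*16 = 213696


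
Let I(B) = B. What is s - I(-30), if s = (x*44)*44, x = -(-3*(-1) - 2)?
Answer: -1906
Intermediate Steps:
x = -1 (x = -(3 - 2) = -1*1 = -1)
s = -1936 (s = -1*44*44 = -44*44 = -1936)
s - I(-30) = -1936 - 1*(-30) = -1936 + 30 = -1906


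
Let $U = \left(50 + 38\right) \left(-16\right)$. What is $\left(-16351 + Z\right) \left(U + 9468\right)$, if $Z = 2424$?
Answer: $-112251620$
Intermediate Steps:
$U = -1408$ ($U = 88 \left(-16\right) = -1408$)
$\left(-16351 + Z\right) \left(U + 9468\right) = \left(-16351 + 2424\right) \left(-1408 + 9468\right) = \left(-13927\right) 8060 = -112251620$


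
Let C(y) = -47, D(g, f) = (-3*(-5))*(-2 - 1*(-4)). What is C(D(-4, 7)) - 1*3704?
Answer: -3751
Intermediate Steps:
D(g, f) = 30 (D(g, f) = 15*(-2 + 4) = 15*2 = 30)
C(D(-4, 7)) - 1*3704 = -47 - 1*3704 = -47 - 3704 = -3751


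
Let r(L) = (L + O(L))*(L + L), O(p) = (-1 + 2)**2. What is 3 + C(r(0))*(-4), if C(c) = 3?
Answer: -9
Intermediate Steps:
O(p) = 1 (O(p) = 1**2 = 1)
r(L) = 2*L*(1 + L) (r(L) = (L + 1)*(L + L) = (1 + L)*(2*L) = 2*L*(1 + L))
3 + C(r(0))*(-4) = 3 + 3*(-4) = 3 - 12 = -9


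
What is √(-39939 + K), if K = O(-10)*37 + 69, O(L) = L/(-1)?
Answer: 10*I*√395 ≈ 198.75*I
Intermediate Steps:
O(L) = -L (O(L) = L*(-1) = -L)
K = 439 (K = -1*(-10)*37 + 69 = 10*37 + 69 = 370 + 69 = 439)
√(-39939 + K) = √(-39939 + 439) = √(-39500) = 10*I*√395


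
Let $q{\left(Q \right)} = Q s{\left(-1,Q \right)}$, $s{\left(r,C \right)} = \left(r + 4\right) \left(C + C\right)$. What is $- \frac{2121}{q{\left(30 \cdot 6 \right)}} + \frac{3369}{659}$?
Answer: $\frac{217845287}{42703200} \approx 5.1014$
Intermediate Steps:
$s{\left(r,C \right)} = 2 C \left(4 + r\right)$ ($s{\left(r,C \right)} = \left(4 + r\right) 2 C = 2 C \left(4 + r\right)$)
$q{\left(Q \right)} = 6 Q^{2}$ ($q{\left(Q \right)} = Q 2 Q \left(4 - 1\right) = Q 2 Q 3 = Q 6 Q = 6 Q^{2}$)
$- \frac{2121}{q{\left(30 \cdot 6 \right)}} + \frac{3369}{659} = - \frac{2121}{6 \left(30 \cdot 6\right)^{2}} + \frac{3369}{659} = - \frac{2121}{6 \cdot 180^{2}} + 3369 \cdot \frac{1}{659} = - \frac{2121}{6 \cdot 32400} + \frac{3369}{659} = - \frac{2121}{194400} + \frac{3369}{659} = \left(-2121\right) \frac{1}{194400} + \frac{3369}{659} = - \frac{707}{64800} + \frac{3369}{659} = \frac{217845287}{42703200}$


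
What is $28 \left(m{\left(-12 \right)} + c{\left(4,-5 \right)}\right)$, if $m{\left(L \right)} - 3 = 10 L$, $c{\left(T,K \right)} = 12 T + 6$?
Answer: $-1764$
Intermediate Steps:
$c{\left(T,K \right)} = 6 + 12 T$
$m{\left(L \right)} = 3 + 10 L$
$28 \left(m{\left(-12 \right)} + c{\left(4,-5 \right)}\right) = 28 \left(\left(3 + 10 \left(-12\right)\right) + \left(6 + 12 \cdot 4\right)\right) = 28 \left(\left(3 - 120\right) + \left(6 + 48\right)\right) = 28 \left(-117 + 54\right) = 28 \left(-63\right) = -1764$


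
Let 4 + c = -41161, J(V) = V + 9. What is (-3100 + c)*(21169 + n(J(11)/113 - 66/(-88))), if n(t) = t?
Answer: -423563241855/452 ≈ -9.3709e+8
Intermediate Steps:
J(V) = 9 + V
c = -41165 (c = -4 - 41161 = -41165)
(-3100 + c)*(21169 + n(J(11)/113 - 66/(-88))) = (-3100 - 41165)*(21169 + ((9 + 11)/113 - 66/(-88))) = -44265*(21169 + (20*(1/113) - 66*(-1/88))) = -44265*(21169 + (20/113 + 3/4)) = -44265*(21169 + 419/452) = -44265*9568807/452 = -423563241855/452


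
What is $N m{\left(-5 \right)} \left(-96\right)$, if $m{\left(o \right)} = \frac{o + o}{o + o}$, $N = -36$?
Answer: $3456$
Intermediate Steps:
$m{\left(o \right)} = 1$ ($m{\left(o \right)} = \frac{2 o}{2 o} = 2 o \frac{1}{2 o} = 1$)
$N m{\left(-5 \right)} \left(-96\right) = \left(-36\right) 1 \left(-96\right) = \left(-36\right) \left(-96\right) = 3456$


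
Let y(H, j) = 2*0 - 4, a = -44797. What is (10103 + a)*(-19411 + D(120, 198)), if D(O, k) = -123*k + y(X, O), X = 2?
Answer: 1518521686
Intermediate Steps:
y(H, j) = -4 (y(H, j) = 0 - 4 = -4)
D(O, k) = -4 - 123*k (D(O, k) = -123*k - 4 = -4 - 123*k)
(10103 + a)*(-19411 + D(120, 198)) = (10103 - 44797)*(-19411 + (-4 - 123*198)) = -34694*(-19411 + (-4 - 24354)) = -34694*(-19411 - 24358) = -34694*(-43769) = 1518521686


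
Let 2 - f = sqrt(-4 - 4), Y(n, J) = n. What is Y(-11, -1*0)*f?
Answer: -22 + 22*I*sqrt(2) ≈ -22.0 + 31.113*I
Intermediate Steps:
f = 2 - 2*I*sqrt(2) (f = 2 - sqrt(-4 - 4) = 2 - sqrt(-8) = 2 - 2*I*sqrt(2) ≈ 2.0 - 2.8284*I)
Y(-11, -1*0)*f = -11*(2 - 2*I*sqrt(2)) = -22 + 22*I*sqrt(2)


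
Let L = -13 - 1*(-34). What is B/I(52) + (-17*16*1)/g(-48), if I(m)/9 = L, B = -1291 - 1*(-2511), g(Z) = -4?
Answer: 14072/189 ≈ 74.455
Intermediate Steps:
L = 21 (L = -13 + 34 = 21)
B = 1220 (B = -1291 + 2511 = 1220)
I(m) = 189 (I(m) = 9*21 = 189)
B/I(52) + (-17*16*1)/g(-48) = 1220/189 + (-17*16*1)/(-4) = 1220*(1/189) - 272*1*(-¼) = 1220/189 - 272*(-¼) = 1220/189 + 68 = 14072/189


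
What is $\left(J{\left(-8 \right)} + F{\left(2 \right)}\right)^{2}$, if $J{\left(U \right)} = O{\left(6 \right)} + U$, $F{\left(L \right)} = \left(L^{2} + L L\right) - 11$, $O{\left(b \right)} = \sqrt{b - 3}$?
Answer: $\left(-11 + \sqrt{3}\right)^{2} \approx 85.895$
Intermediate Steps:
$O{\left(b \right)} = \sqrt{-3 + b}$
$F{\left(L \right)} = -11 + 2 L^{2}$ ($F{\left(L \right)} = \left(L^{2} + L^{2}\right) - 11 = 2 L^{2} - 11 = -11 + 2 L^{2}$)
$J{\left(U \right)} = U + \sqrt{3}$ ($J{\left(U \right)} = \sqrt{-3 + 6} + U = \sqrt{3} + U = U + \sqrt{3}$)
$\left(J{\left(-8 \right)} + F{\left(2 \right)}\right)^{2} = \left(\left(-8 + \sqrt{3}\right) - \left(11 - 2 \cdot 2^{2}\right)\right)^{2} = \left(\left(-8 + \sqrt{3}\right) + \left(-11 + 2 \cdot 4\right)\right)^{2} = \left(\left(-8 + \sqrt{3}\right) + \left(-11 + 8\right)\right)^{2} = \left(\left(-8 + \sqrt{3}\right) - 3\right)^{2} = \left(-11 + \sqrt{3}\right)^{2}$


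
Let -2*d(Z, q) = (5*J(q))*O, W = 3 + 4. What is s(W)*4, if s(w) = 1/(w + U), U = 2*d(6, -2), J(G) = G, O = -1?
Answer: -4/3 ≈ -1.3333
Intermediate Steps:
W = 7
d(Z, q) = 5*q/2 (d(Z, q) = -5*q*(-1)/2 = -(-5)*q/2 = 5*q/2)
U = -10 (U = 2*((5/2)*(-2)) = 2*(-5) = -10)
s(w) = 1/(-10 + w) (s(w) = 1/(w - 10) = 1/(-10 + w))
s(W)*4 = 4/(-10 + 7) = 4/(-3) = -⅓*4 = -4/3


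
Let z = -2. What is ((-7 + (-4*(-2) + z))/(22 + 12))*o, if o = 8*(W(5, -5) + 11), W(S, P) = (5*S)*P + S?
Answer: 436/17 ≈ 25.647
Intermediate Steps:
W(S, P) = S + 5*P*S (W(S, P) = 5*P*S + S = S + 5*P*S)
o = -872 (o = 8*(5*(1 + 5*(-5)) + 11) = 8*(5*(1 - 25) + 11) = 8*(5*(-24) + 11) = 8*(-120 + 11) = 8*(-109) = -872)
((-7 + (-4*(-2) + z))/(22 + 12))*o = ((-7 + (-4*(-2) - 2))/(22 + 12))*(-872) = ((-7 + (8 - 2))/34)*(-872) = ((-7 + 6)*(1/34))*(-872) = -1*1/34*(-872) = -1/34*(-872) = 436/17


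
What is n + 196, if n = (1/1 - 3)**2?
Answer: 200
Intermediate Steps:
n = 4 (n = (1 - 3)**2 = (-2)**2 = 4)
n + 196 = 4 + 196 = 200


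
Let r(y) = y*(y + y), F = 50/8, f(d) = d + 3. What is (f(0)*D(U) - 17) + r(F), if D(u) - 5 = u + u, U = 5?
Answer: 849/8 ≈ 106.13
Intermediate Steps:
D(u) = 5 + 2*u (D(u) = 5 + (u + u) = 5 + 2*u)
f(d) = 3 + d
F = 25/4 (F = 50*(⅛) = 25/4 ≈ 6.2500)
r(y) = 2*y² (r(y) = y*(2*y) = 2*y²)
(f(0)*D(U) - 17) + r(F) = ((3 + 0)*(5 + 2*5) - 17) + 2*(25/4)² = (3*(5 + 10) - 17) + 2*(625/16) = (3*15 - 17) + 625/8 = (45 - 17) + 625/8 = 28 + 625/8 = 849/8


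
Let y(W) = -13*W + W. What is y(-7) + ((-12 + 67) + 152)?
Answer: 291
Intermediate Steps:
y(W) = -12*W
y(-7) + ((-12 + 67) + 152) = -12*(-7) + ((-12 + 67) + 152) = 84 + (55 + 152) = 84 + 207 = 291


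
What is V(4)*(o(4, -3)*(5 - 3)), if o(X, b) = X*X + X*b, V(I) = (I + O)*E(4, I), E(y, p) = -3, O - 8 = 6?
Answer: -432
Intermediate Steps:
O = 14 (O = 8 + 6 = 14)
V(I) = -42 - 3*I (V(I) = (I + 14)*(-3) = (14 + I)*(-3) = -42 - 3*I)
o(X, b) = X² + X*b
V(4)*(o(4, -3)*(5 - 3)) = (-42 - 3*4)*((4*(4 - 3))*(5 - 3)) = (-42 - 12)*((4*1)*2) = -216*2 = -54*8 = -432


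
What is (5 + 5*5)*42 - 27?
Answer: 1233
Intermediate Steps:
(5 + 5*5)*42 - 27 = (5 + 25)*42 - 27 = 30*42 - 27 = 1260 - 27 = 1233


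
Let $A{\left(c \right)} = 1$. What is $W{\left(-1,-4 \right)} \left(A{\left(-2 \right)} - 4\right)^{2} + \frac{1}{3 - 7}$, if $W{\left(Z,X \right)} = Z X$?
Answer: $\frac{143}{4} \approx 35.75$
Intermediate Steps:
$W{\left(Z,X \right)} = X Z$
$W{\left(-1,-4 \right)} \left(A{\left(-2 \right)} - 4\right)^{2} + \frac{1}{3 - 7} = \left(-4\right) \left(-1\right) \left(1 - 4\right)^{2} + \frac{1}{3 - 7} = 4 \left(-3\right)^{2} + \frac{1}{-4} = 4 \cdot 9 - \frac{1}{4} = 36 - \frac{1}{4} = \frac{143}{4}$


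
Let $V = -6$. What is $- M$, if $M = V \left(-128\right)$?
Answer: $-768$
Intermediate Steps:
$M = 768$ ($M = \left(-6\right) \left(-128\right) = 768$)
$- M = \left(-1\right) 768 = -768$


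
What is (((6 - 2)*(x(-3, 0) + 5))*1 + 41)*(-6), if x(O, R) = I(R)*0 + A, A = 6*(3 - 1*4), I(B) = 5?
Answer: -222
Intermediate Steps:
A = -6 (A = 6*(3 - 4) = 6*(-1) = -6)
x(O, R) = -6 (x(O, R) = 5*0 - 6 = 0 - 6 = -6)
(((6 - 2)*(x(-3, 0) + 5))*1 + 41)*(-6) = (((6 - 2)*(-6 + 5))*1 + 41)*(-6) = ((4*(-1))*1 + 41)*(-6) = (-4*1 + 41)*(-6) = (-4 + 41)*(-6) = 37*(-6) = -222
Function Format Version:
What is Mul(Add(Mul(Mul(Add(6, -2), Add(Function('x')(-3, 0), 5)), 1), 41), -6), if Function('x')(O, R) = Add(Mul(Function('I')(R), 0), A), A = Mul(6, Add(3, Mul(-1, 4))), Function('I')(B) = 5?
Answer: -222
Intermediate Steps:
A = -6 (A = Mul(6, Add(3, -4)) = Mul(6, -1) = -6)
Function('x')(O, R) = -6 (Function('x')(O, R) = Add(Mul(5, 0), -6) = Add(0, -6) = -6)
Mul(Add(Mul(Mul(Add(6, -2), Add(Function('x')(-3, 0), 5)), 1), 41), -6) = Mul(Add(Mul(Mul(Add(6, -2), Add(-6, 5)), 1), 41), -6) = Mul(Add(Mul(Mul(4, -1), 1), 41), -6) = Mul(Add(Mul(-4, 1), 41), -6) = Mul(Add(-4, 41), -6) = Mul(37, -6) = -222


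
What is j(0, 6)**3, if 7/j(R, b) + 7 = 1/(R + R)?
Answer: 0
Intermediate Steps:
j(R, b) = 7/(-7 + 1/(2*R)) (j(R, b) = 7/(-7 + 1/(R + R)) = 7/(-7 + 1/(2*R)))
j(0, 6)**3 = (-14*0/(-1 + 14*0))**3 = (-14*0/(-1 + 0))**3 = (-14*0/(-1))**3 = (-14*0*(-1))**3 = 0**3 = 0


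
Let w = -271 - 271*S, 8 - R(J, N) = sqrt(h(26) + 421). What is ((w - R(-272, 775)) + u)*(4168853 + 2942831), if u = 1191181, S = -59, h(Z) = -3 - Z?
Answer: 8583027414444 + 99563576*sqrt(2) ≈ 8.5832e+12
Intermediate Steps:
R(J, N) = 8 - 14*sqrt(2) (R(J, N) = 8 - sqrt((-3 - 1*26) + 421) = 8 - sqrt((-3 - 26) + 421) = 8 - sqrt(-29 + 421) = 8 - sqrt(392) = 8 - 14*sqrt(2))
w = 15718 (w = -271 - 271*(-59) = -271 + 15989 = 15718)
((w - R(-272, 775)) + u)*(4168853 + 2942831) = ((15718 - (8 - 14*sqrt(2))) + 1191181)*(4168853 + 2942831) = ((15718 + (-8 + 14*sqrt(2))) + 1191181)*7111684 = ((15710 + 14*sqrt(2)) + 1191181)*7111684 = (1206891 + 14*sqrt(2))*7111684 = 8583027414444 + 99563576*sqrt(2)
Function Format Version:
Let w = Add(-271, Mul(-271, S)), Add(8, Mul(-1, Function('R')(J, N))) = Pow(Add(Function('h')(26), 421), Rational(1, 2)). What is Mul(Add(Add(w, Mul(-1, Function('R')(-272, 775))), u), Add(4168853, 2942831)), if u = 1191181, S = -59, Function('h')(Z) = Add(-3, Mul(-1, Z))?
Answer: Add(8583027414444, Mul(99563576, Pow(2, Rational(1, 2)))) ≈ 8.5832e+12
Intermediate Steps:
Function('R')(J, N) = Add(8, Mul(-14, Pow(2, Rational(1, 2)))) (Function('R')(J, N) = Add(8, Mul(-1, Pow(Add(Add(-3, Mul(-1, 26)), 421), Rational(1, 2)))) = Add(8, Mul(-1, Pow(Add(Add(-3, -26), 421), Rational(1, 2)))) = Add(8, Mul(-1, Pow(Add(-29, 421), Rational(1, 2)))) = Add(8, Mul(-1, Pow(392, Rational(1, 2)))) = Add(8, Mul(-1, Mul(14, Pow(2, Rational(1, 2))))) = Add(8, Mul(-14, Pow(2, Rational(1, 2)))))
w = 15718 (w = Add(-271, Mul(-271, -59)) = Add(-271, 15989) = 15718)
Mul(Add(Add(w, Mul(-1, Function('R')(-272, 775))), u), Add(4168853, 2942831)) = Mul(Add(Add(15718, Mul(-1, Add(8, Mul(-14, Pow(2, Rational(1, 2)))))), 1191181), Add(4168853, 2942831)) = Mul(Add(Add(15718, Add(-8, Mul(14, Pow(2, Rational(1, 2))))), 1191181), 7111684) = Mul(Add(Add(15710, Mul(14, Pow(2, Rational(1, 2)))), 1191181), 7111684) = Mul(Add(1206891, Mul(14, Pow(2, Rational(1, 2)))), 7111684) = Add(8583027414444, Mul(99563576, Pow(2, Rational(1, 2))))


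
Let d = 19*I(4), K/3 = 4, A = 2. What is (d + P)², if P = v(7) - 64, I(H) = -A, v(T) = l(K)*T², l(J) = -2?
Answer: 40000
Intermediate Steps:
K = 12 (K = 3*4 = 12)
v(T) = -2*T²
I(H) = -2 (I(H) = -1*2 = -2)
d = -38 (d = 19*(-2) = -38)
P = -162 (P = -2*7² - 64 = -2*49 - 64 = -98 - 64 = -162)
(d + P)² = (-38 - 162)² = (-200)² = 40000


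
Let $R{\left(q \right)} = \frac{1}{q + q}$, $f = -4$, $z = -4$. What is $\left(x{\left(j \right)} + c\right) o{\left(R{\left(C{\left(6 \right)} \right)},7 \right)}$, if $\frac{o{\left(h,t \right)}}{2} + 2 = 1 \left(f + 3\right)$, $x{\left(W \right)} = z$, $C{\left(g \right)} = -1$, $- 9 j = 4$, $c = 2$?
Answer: $12$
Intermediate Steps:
$j = - \frac{4}{9}$ ($j = \left(- \frac{1}{9}\right) 4 = - \frac{4}{9} \approx -0.44444$)
$x{\left(W \right)} = -4$
$R{\left(q \right)} = \frac{1}{2 q}$
$o{\left(h,t \right)} = -6$ ($o{\left(h,t \right)} = -4 + 2 \cdot 1 \left(-4 + 3\right) = -4 + 2 \cdot 1 \left(-1\right) = -4 + 2 \left(-1\right) = -4 - 2 = -6$)
$\left(x{\left(j \right)} + c\right) o{\left(R{\left(C{\left(6 \right)} \right)},7 \right)} = \left(-4 + 2\right) \left(-6\right) = \left(-2\right) \left(-6\right) = 12$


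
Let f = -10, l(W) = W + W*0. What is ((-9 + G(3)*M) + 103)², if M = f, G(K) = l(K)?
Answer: 4096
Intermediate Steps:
l(W) = W (l(W) = W + 0 = W)
G(K) = K
M = -10
((-9 + G(3)*M) + 103)² = ((-9 + 3*(-10)) + 103)² = ((-9 - 30) + 103)² = (-39 + 103)² = 64² = 4096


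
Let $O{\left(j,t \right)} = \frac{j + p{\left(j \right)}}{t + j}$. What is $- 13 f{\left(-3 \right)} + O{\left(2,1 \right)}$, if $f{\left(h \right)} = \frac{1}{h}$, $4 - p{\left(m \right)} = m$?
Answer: $\frac{17}{3} \approx 5.6667$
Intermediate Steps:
$p{\left(m \right)} = 4 - m$
$O{\left(j,t \right)} = \frac{4}{j + t}$ ($O{\left(j,t \right)} = \frac{j - \left(-4 + j\right)}{t + j} = \frac{4}{j + t}$)
$- 13 f{\left(-3 \right)} + O{\left(2,1 \right)} = - \frac{13}{-3} + \frac{4}{2 + 1} = \left(-13\right) \left(- \frac{1}{3}\right) + \frac{4}{3} = \frac{13}{3} + 4 \cdot \frac{1}{3} = \frac{13}{3} + \frac{4}{3} = \frac{17}{3}$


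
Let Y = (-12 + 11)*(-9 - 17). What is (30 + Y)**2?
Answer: 3136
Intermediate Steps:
Y = 26 (Y = -1*(-26) = 26)
(30 + Y)**2 = (30 + 26)**2 = 56**2 = 3136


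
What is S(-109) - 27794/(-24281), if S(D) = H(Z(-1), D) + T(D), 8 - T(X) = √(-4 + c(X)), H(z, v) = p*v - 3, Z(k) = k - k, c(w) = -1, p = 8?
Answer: -21023833/24281 - I*√5 ≈ -865.86 - 2.2361*I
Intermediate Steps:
Z(k) = 0
H(z, v) = -3 + 8*v (H(z, v) = 8*v - 3 = -3 + 8*v)
T(X) = 8 - I*√5 (T(X) = 8 - √(-4 - 1) = 8 - √(-5) = 8 - I*√5)
S(D) = 5 + 8*D - I*√5 (S(D) = (-3 + 8*D) + (8 - I*√5) = 5 + 8*D - I*√5)
S(-109) - 27794/(-24281) = (5 + 8*(-109) - I*√5) - 27794/(-24281) = (5 - 872 - I*√5) - 27794*(-1)/24281 = (-867 - I*√5) - 1*(-27794/24281) = (-867 - I*√5) + 27794/24281 = -21023833/24281 - I*√5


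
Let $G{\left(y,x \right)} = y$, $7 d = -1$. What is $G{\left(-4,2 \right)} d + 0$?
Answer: $\frac{4}{7} \approx 0.57143$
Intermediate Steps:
$d = - \frac{1}{7}$ ($d = \frac{1}{7} \left(-1\right) = - \frac{1}{7} \approx -0.14286$)
$G{\left(-4,2 \right)} d + 0 = \left(-4\right) \left(- \frac{1}{7}\right) + 0 = \frac{4}{7} + 0 = \frac{4}{7}$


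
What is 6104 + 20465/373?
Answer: 2297257/373 ≈ 6158.9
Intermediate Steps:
6104 + 20465/373 = 2297257/373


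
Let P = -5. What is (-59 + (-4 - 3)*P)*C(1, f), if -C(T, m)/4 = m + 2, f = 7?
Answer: 864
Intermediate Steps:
C(T, m) = -8 - 4*m (C(T, m) = -4*(m + 2) = -4*(2 + m) = -8 - 4*m)
(-59 + (-4 - 3)*P)*C(1, f) = (-59 + (-4 - 3)*(-5))*(-8 - 4*7) = (-59 - 7*(-5))*(-8 - 28) = (-59 + 35)*(-36) = -24*(-36) = 864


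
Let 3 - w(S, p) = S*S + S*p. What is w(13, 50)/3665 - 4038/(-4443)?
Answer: 3724594/5427865 ≈ 0.68620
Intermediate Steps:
w(S, p) = 3 - S² - S*p (w(S, p) = 3 - (S*S + S*p) = 3 - (S² + S*p) = 3 + (-S² - S*p) = 3 - S² - S*p)
w(13, 50)/3665 - 4038/(-4443) = (3 - 1*13² - 1*13*50)/3665 - 4038/(-4443) = (3 - 1*169 - 650)*(1/3665) - 4038*(-1/4443) = (3 - 169 - 650)*(1/3665) + 1346/1481 = -816*1/3665 + 1346/1481 = -816/3665 + 1346/1481 = 3724594/5427865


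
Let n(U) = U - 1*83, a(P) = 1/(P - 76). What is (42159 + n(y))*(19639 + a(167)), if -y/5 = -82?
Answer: 75928854900/91 ≈ 8.3438e+8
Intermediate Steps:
y = 410 (y = -5*(-82) = 410)
a(P) = 1/(-76 + P)
n(U) = -83 + U (n(U) = U - 83 = -83 + U)
(42159 + n(y))*(19639 + a(167)) = (42159 + (-83 + 410))*(19639 + 1/(-76 + 167)) = (42159 + 327)*(19639 + 1/91) = 42486*(19639 + 1/91) = 42486*(1787150/91) = 75928854900/91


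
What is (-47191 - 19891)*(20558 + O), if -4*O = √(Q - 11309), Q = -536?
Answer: -1379071756 + 33541*I*√11845/2 ≈ -1.3791e+9 + 1.8252e+6*I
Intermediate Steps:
O = -I*√11845/4 (O = -√(-536 - 11309)/4 = -I*√11845/4 ≈ -27.209*I)
(-47191 - 19891)*(20558 + O) = (-47191 - 19891)*(20558 - I*√11845/4) = -67082*(20558 - I*√11845/4) = -1379071756 + 33541*I*√11845/2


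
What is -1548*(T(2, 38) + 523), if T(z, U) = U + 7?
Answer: -879264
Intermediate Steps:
T(z, U) = 7 + U
-1548*(T(2, 38) + 523) = -1548*((7 + 38) + 523) = -1548*(45 + 523) = -1548*568 = -879264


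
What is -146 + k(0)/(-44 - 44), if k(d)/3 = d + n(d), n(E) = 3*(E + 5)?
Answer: -12893/88 ≈ -146.51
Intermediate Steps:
n(E) = 15 + 3*E (n(E) = 3*(5 + E) = 15 + 3*E)
k(d) = 45 + 12*d (k(d) = 3*(d + (15 + 3*d)) = 3*(15 + 4*d) = 45 + 12*d)
-146 + k(0)/(-44 - 44) = -146 + (45 + 12*0)/(-44 - 44) = -146 + (45 + 0)/(-88) = -146 - 1/88*45 = -146 - 45/88 = -12893/88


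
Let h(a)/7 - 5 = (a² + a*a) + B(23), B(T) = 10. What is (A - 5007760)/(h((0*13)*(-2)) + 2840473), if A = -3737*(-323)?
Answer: -3800709/2840578 ≈ -1.3380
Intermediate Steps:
h(a) = 105 + 14*a² (h(a) = 35 + 7*((a² + a*a) + 10) = 35 + 7*((a² + a²) + 10) = 35 + 7*(2*a² + 10) = 35 + 7*(10 + 2*a²) = 35 + (70 + 14*a²) = 105 + 14*a²)
A = 1207051
(A - 5007760)/(h((0*13)*(-2)) + 2840473) = (1207051 - 5007760)/((105 + 14*((0*13)*(-2))²) + 2840473) = -3800709/((105 + 14*(0*(-2))²) + 2840473) = -3800709/((105 + 14*0²) + 2840473) = -3800709/((105 + 14*0) + 2840473) = -3800709/((105 + 0) + 2840473) = -3800709/(105 + 2840473) = -3800709/2840578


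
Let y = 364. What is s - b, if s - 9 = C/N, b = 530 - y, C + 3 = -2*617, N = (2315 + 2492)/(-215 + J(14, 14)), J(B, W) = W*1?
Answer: -506062/4807 ≈ -105.28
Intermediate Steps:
J(B, W) = W
N = -4807/201 (N = (2315 + 2492)/(-215 + 14) = 4807/(-201) = 4807*(-1/201) = -4807/201 ≈ -23.915)
C = -1237 (C = -3 - 2*617 = -3 - 1234 = -1237)
b = 166 (b = 530 - 1*364 = 530 - 364 = 166)
s = 291900/4807 (s = 9 - 1237/(-4807/201) = 9 - 1237*(-201/4807) = 9 + 248637/4807 = 291900/4807 ≈ 60.724)
s - b = 291900/4807 - 1*166 = 291900/4807 - 166 = -506062/4807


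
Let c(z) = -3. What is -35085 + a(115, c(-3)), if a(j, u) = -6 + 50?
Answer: -35041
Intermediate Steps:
a(j, u) = 44
-35085 + a(115, c(-3)) = -35085 + 44 = -35041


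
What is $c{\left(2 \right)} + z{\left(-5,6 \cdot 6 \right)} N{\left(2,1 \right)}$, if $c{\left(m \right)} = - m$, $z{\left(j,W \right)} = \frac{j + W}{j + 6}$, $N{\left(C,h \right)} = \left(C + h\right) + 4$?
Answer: $215$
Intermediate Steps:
$N{\left(C,h \right)} = 4 + C + h$
$z{\left(j,W \right)} = \frac{W + j}{6 + j}$
$c{\left(2 \right)} + z{\left(-5,6 \cdot 6 \right)} N{\left(2,1 \right)} = \left(-1\right) 2 + \frac{6 \cdot 6 - 5}{6 - 5} \left(4 + 2 + 1\right) = -2 + \frac{36 - 5}{1} \cdot 7 = -2 + 1 \cdot 31 \cdot 7 = -2 + 31 \cdot 7 = -2 + 217 = 215$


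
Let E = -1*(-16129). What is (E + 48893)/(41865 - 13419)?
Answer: 10837/4741 ≈ 2.2858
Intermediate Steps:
E = 16129
(E + 48893)/(41865 - 13419) = (16129 + 48893)/(41865 - 13419) = 65022/28446 = 65022*(1/28446) = 10837/4741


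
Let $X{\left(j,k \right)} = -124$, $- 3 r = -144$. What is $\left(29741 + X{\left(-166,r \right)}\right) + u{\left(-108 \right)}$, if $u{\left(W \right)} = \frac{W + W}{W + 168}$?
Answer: $\frac{148067}{5} \approx 29613.0$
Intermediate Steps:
$r = 48$ ($r = \left(- \frac{1}{3}\right) \left(-144\right) = 48$)
$u{\left(W \right)} = \frac{2 W}{168 + W}$
$\left(29741 + X{\left(-166,r \right)}\right) + u{\left(-108 \right)} = \left(29741 - 124\right) + 2 \left(-108\right) \frac{1}{168 - 108} = 29617 + 2 \left(-108\right) \frac{1}{60} = 29617 - \frac{18}{5} = \frac{148067}{5}$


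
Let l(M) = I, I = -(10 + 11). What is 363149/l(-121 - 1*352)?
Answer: -363149/21 ≈ -17293.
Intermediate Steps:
I = -21 (I = -1*21 = -21)
l(M) = -21
363149/l(-121 - 1*352) = 363149/(-21) = 363149*(-1/21) = -363149/21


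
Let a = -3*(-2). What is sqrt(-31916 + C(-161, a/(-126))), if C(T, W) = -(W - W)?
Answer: 2*I*sqrt(7979) ≈ 178.65*I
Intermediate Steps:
a = 6
C(T, W) = 0 (C(T, W) = -1*0 = 0)
sqrt(-31916 + C(-161, a/(-126))) = sqrt(-31916 + 0) = sqrt(-31916) = 2*I*sqrt(7979)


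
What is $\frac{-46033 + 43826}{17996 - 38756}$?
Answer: $\frac{2207}{20760} \approx 0.10631$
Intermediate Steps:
$\frac{-46033 + 43826}{17996 - 38756} = - \frac{2207}{17996 - 38756} = - \frac{2207}{-20760} = \left(-2207\right) \left(- \frac{1}{20760}\right) = \frac{2207}{20760}$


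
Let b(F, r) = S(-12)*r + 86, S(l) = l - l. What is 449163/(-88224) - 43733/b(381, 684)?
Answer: -649488035/1264544 ≈ -513.61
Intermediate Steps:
S(l) = 0
b(F, r) = 86 (b(F, r) = 0*r + 86 = 0 + 86 = 86)
449163/(-88224) - 43733/b(381, 684) = 449163/(-88224) - 43733/86 = 449163*(-1/88224) - 43733*1/86 = -149721/29408 - 43733/86 = -649488035/1264544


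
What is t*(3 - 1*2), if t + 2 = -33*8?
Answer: -266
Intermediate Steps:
t = -266 (t = -2 - 33*8 = -2 - 264 = -266)
t*(3 - 1*2) = -266*(3 - 1*2) = -266*(3 - 2) = -266*1 = -266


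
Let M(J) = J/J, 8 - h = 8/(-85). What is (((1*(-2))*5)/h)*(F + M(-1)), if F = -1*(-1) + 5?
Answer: -2975/344 ≈ -8.6483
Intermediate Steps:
h = 688/85 (h = 8 - 8/(-85) = 8 - 8*(-1)/85 = 8 - 1*(-8/85) = 8 + 8/85 = 688/85 ≈ 8.0941)
M(J) = 1
F = 6 (F = 1 + 5 = 6)
(((1*(-2))*5)/h)*(F + M(-1)) = (((1*(-2))*5)/(688/85))*(6 + 1) = (-2*5*(85/688))*7 = -10*85/688*7 = -425/344*7 = -2975/344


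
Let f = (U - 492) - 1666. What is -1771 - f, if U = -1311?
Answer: 1698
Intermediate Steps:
f = -3469 (f = (-1311 - 492) - 1666 = -1803 - 1666 = -3469)
-1771 - f = -1771 - 1*(-3469) = -1771 + 3469 = 1698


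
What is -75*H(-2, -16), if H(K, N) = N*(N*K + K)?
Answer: 36000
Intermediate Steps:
H(K, N) = N*(K + K*N) (H(K, N) = N*(K*N + K) = N*(K + K*N))
-75*H(-2, -16) = -(-150)*(-16)*(1 - 16) = -(-150)*(-16)*(-15) = -75*(-480) = 36000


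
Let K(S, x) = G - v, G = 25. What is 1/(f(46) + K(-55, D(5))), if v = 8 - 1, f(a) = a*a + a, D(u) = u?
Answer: 1/2180 ≈ 0.00045872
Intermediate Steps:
f(a) = a + a**2 (f(a) = a**2 + a = a + a**2)
v = 7
K(S, x) = 18 (K(S, x) = 25 - 1*7 = 25 - 7 = 18)
1/(f(46) + K(-55, D(5))) = 1/(46*(1 + 46) + 18) = 1/(46*47 + 18) = 1/(2162 + 18) = 1/2180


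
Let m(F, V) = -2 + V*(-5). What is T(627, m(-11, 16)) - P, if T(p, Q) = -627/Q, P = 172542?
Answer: -14147817/82 ≈ -1.7253e+5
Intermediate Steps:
m(F, V) = -2 - 5*V
T(627, m(-11, 16)) - P = -627/(-2 - 5*16) - 1*172542 = -627/(-2 - 80) - 172542 = -627/(-82) - 172542 = -627*(-1/82) - 172542 = 627/82 - 172542 = -14147817/82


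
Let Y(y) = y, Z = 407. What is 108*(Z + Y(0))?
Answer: 43956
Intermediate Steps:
108*(Z + Y(0)) = 108*(407 + 0) = 108*407 = 43956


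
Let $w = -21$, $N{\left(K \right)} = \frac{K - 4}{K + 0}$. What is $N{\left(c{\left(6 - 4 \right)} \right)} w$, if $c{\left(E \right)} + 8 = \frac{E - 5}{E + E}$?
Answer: $- \frac{153}{5} \approx -30.6$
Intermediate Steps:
$c{\left(E \right)} = -8 + \frac{-5 + E}{2 E}$ ($c{\left(E \right)} = -8 + \frac{E - 5}{E + E} = -8 + \frac{-5 + E}{2 E}$)
$N{\left(K \right)} = \frac{-4 + K}{K}$
$N{\left(c{\left(6 - 4 \right)} \right)} w = \frac{-4 + \frac{5 \left(-1 - 3 \left(6 - 4\right)\right)}{2 \left(6 - 4\right)}}{\frac{5}{2} \frac{1}{6 - 4} \left(-1 - 3 \left(6 - 4\right)\right)} \left(-21\right) = \frac{-4 + \frac{5 \left(-1 - 6\right)}{2 \cdot 2}}{\frac{5}{2} \cdot \frac{1}{2} \left(-1 - 6\right)} \left(-21\right) = \frac{-4 + \frac{5}{2} \cdot \frac{1}{2} \left(-1 - 6\right)}{\frac{5}{2} \cdot \frac{1}{2} \left(-1 - 6\right)} \left(-21\right) = \frac{-4 + \frac{5}{2} \cdot \frac{1}{2} \left(-7\right)}{\frac{5}{2} \cdot \frac{1}{2} \left(-7\right)} \left(-21\right) = \frac{-4 - \frac{35}{4}}{- \frac{35}{4}} \left(-21\right) = \left(- \frac{4}{35}\right) \left(- \frac{51}{4}\right) \left(-21\right) = \frac{51}{35} \left(-21\right) = - \frac{153}{5}$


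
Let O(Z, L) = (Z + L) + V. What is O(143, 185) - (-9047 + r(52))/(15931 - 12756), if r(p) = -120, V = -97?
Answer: 742592/3175 ≈ 233.89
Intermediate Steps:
O(Z, L) = -97 + L + Z (O(Z, L) = (Z + L) - 97 = (L + Z) - 97 = -97 + L + Z)
O(143, 185) - (-9047 + r(52))/(15931 - 12756) = (-97 + 185 + 143) - (-9047 - 120)/(15931 - 12756) = 231 - (-9167)/3175 = 231 - 1*(-9167/3175) = 231 + 9167/3175 = 742592/3175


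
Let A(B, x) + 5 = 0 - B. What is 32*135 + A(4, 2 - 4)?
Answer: 4311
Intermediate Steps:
A(B, x) = -5 - B (A(B, x) = -5 + (0 - B) = -5 - B)
32*135 + A(4, 2 - 4) = 32*135 + (-5 - 1*4) = 4320 + (-5 - 4) = 4320 - 9 = 4311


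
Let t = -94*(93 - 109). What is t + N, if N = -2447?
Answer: -943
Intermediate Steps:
t = 1504 (t = -94*(-16) = 1504)
t + N = 1504 - 2447 = -943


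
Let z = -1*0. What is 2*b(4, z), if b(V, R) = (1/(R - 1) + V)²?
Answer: 18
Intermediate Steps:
z = 0
b(V, R) = (V + 1/(-1 + R))² (b(V, R) = (1/(-1 + R) + V)² = (V + 1/(-1 + R))²)
2*b(4, z) = 2*((1 - 1*4 + 0*4)²/(-1 + 0)²) = 2*((1 - 4 + 0)²/(-1)²) = 2*(1*(-3)²) = 2*(1*9) = 2*9 = 18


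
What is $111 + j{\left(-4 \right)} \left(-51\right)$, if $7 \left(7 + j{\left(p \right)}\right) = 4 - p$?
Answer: $\frac{2868}{7} \approx 409.71$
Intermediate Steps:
$j{\left(p \right)} = - \frac{45}{7} - \frac{p}{7}$ ($j{\left(p \right)} = -7 + \frac{4 - p}{7} = -7 - \left(- \frac{4}{7} + \frac{p}{7}\right) = - \frac{45}{7} - \frac{p}{7}$)
$111 + j{\left(-4 \right)} \left(-51\right) = 111 + \left(- \frac{45}{7} - - \frac{4}{7}\right) \left(-51\right) = 111 + \left(- \frac{45}{7} + \frac{4}{7}\right) \left(-51\right) = 111 - - \frac{2091}{7} = 111 + \frac{2091}{7} = \frac{2868}{7}$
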